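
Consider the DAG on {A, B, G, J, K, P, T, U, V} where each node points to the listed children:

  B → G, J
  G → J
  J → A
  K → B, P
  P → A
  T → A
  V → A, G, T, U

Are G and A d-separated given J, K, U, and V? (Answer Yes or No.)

Yes

6 paths connect G and A; each must be blocked for d-separation to hold:
  1. G ← B ← K → P → A — B:chain[open]; K:fork[blocks]; P:chain[open] ⇒ blocked
  2. G ← B → J → A — B:fork[open]; J:chain[blocks] ⇒ blocked
  3. G → J ← B ← K → P → A — J:collider[open]; B:chain[open]; K:fork[blocks]; P:chain[open] ⇒ blocked
  4. G → J → A — J:chain[blocks] ⇒ blocked
  5. G ← V → A — V:fork[blocks] ⇒ blocked
  6. G ← V → T → A — V:fork[blocks]; T:chain[open] ⇒ blocked
Every path is blocked, so G and A are d-separated given {J, K, U, V}.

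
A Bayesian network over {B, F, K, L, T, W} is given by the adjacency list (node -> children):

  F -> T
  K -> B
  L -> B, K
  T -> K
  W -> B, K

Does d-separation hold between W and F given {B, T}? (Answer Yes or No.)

Enumerating the 3 paths from W to F and testing each for blocking by {B, T}:
Path 1: W → K ← T ← F
  T is a chain here and T is conditioned on, so the path is blocked at T.
Path 2: W → B ← K ← T ← F
  T is a chain here and T is conditioned on, so the path is blocked at T.
Path 3: W → B ← L → K ← T ← F
  T is a chain here and T is conditioned on, so the path is blocked at T.
All paths are blocked; W ⊥ F | {B, T} holds.

Yes — W and F are d-separated given {B, T}.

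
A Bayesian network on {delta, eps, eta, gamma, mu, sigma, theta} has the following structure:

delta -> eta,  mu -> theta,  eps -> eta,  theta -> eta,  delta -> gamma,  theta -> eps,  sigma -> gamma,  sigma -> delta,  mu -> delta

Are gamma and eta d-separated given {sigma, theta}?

No

We examine all 6 paths between gamma and eta:
Path 1: gamma ← delta ← mu → theta → eps → eta
  theta is a chain here and theta is conditioned on, so the path is blocked at theta.
Path 2: gamma ← delta ← mu → theta → eta
  theta is a chain here and theta is conditioned on, so the path is blocked at theta.
Path 3: gamma ← delta → eta
  delta is a fork and delta is not conditioned on — no node blocks this path, so it is active.
Path 4: gamma ← sigma → delta ← mu → theta → eps → eta
  sigma is a fork here and sigma is conditioned on, so the path is blocked at sigma.
Path 5: gamma ← sigma → delta ← mu → theta → eta
  sigma is a fork here and sigma is conditioned on, so the path is blocked at sigma.
Path 6: gamma ← sigma → delta → eta
  sigma is a fork here and sigma is conditioned on, so the path is blocked at sigma.
Because an active path exists, gamma and eta are not d-separated.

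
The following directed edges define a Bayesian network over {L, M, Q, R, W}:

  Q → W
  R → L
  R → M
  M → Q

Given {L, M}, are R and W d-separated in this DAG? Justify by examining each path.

Only one path connects R and W:
Path 1: R → M → Q → W
  M is a chain here and M is conditioned on, so the path is blocked at M.
Every path is blocked, so R and W are d-separated given {L, M}.

Yes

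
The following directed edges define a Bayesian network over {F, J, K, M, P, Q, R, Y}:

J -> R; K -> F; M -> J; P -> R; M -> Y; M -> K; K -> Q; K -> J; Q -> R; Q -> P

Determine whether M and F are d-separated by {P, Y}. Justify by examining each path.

No

4 paths connect M and F; each must be blocked for d-separation to hold:
  1. M → J ← K → F — J:collider[blocks]; K:fork[open] ⇒ blocked
  2. M → J → R ← Q ← K → F — J:chain[open]; R:collider[blocks]; Q:chain[open]; K:fork[open] ⇒ blocked
  3. M → J → R ← P ← Q ← K → F — J:chain[open]; R:collider[blocks]; P:chain[blocks]; Q:chain[open]; K:fork[open] ⇒ blocked
  4. M → K → F — K:chain[open] ⇒ active
At least one path is unblocked, so d-separation fails.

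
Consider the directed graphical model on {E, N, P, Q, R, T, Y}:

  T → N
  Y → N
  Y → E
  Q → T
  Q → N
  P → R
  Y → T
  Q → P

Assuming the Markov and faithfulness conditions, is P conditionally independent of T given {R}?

There are 3 undirected paths between P and T; checking each against the conditioning set {R}:
Path 1: P ← Q → T
  Q is a fork and Q is not conditioned on — no node blocks this path, so it is active.
Path 2: P ← Q → N ← T
  N is a collider here and neither N nor any of its descendants is conditioned on, so the collider stays closed — the path is blocked at N.
Path 3: P ← Q → N ← Y → T
  N is a collider here and neither N nor any of its descendants is conditioned on, so the collider stays closed — the path is blocked at N.
Because an active path exists, P and T are not d-separated.

No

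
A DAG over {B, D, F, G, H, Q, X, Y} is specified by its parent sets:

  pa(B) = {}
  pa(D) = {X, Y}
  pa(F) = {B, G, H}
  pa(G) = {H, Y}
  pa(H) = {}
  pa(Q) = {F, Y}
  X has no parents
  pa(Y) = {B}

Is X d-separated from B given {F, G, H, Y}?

Yes

4 paths connect X and B; each must be blocked for d-separation to hold:
  1. X → D ← Y ← B — D:collider[blocks]; Y:chain[blocks] ⇒ blocked
  2. X → D ← Y → G → F ← B — D:collider[blocks]; Y:fork[blocks]; G:chain[blocks]; F:collider[open] ⇒ blocked
  3. X → D ← Y → G ← H → F ← B — D:collider[blocks]; Y:fork[blocks]; G:collider[open]; H:fork[blocks]; F:collider[open] ⇒ blocked
  4. X → D ← Y → Q ← F ← B — D:collider[blocks]; Y:fork[blocks]; Q:collider[blocks]; F:chain[blocks] ⇒ blocked
Since every path is blocked, d-separation holds.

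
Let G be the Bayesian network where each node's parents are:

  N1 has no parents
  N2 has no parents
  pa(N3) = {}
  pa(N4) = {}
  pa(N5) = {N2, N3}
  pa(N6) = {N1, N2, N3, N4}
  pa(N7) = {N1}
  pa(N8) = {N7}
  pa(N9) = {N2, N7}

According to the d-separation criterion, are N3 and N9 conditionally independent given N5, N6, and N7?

No

There are 4 undirected paths between N3 and N9; checking each against the conditioning set {N5, N6, N7}:
  1. N3 → N6 ← N1 → N7 → N9 — N6:collider[open]; N1:fork[open]; N7:chain[blocks] ⇒ blocked
  2. N3 → N6 ← N2 → N9 — N6:collider[open]; N2:fork[open] ⇒ active
  3. N3 → N5 ← N2 → N6 ← N1 → N7 → N9 — N5:collider[open]; N2:fork[open]; N6:collider[open]; N1:fork[open]; N7:chain[blocks] ⇒ blocked
  4. N3 → N5 ← N2 → N9 — N5:collider[open]; N2:fork[open] ⇒ active
Because an active path exists, N3 and N9 are not d-separated.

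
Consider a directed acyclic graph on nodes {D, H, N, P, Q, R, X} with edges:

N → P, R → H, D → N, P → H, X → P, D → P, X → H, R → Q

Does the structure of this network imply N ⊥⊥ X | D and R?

There are 4 undirected paths between N and X; checking each against the conditioning set {D, R}:
Path 1: N ← D → P ← X
  D is a fork here and D is conditioned on, so the path is blocked at D.
Path 2: N ← D → P → H ← X
  D is a fork here and D is conditioned on, so the path is blocked at D.
Path 3: N → P ← X
  P is a collider here and neither P nor any of its descendants is conditioned on, so the collider stays closed — the path is blocked at P.
Path 4: N → P → H ← X
  H is a collider here and neither H nor any of its descendants is conditioned on, so the collider stays closed — the path is blocked at H.
Since every path is blocked, d-separation holds.

Yes — N and X are d-separated given {D, R}.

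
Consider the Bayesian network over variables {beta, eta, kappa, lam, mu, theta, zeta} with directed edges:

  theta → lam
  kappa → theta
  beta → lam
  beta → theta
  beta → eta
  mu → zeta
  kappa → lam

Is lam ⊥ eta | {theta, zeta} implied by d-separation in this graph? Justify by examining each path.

No

There are 3 undirected paths between lam and eta; checking each against the conditioning set {theta, zeta}:
Path 1: lam ← theta ← beta → eta
  theta is a chain here and theta is conditioned on, so the path is blocked at theta.
Path 2: lam ← beta → eta
  beta is a fork and beta is not conditioned on — no node blocks this path, so it is active.
Path 3: lam ← kappa → theta ← beta → eta
  kappa is a fork and kappa is not conditioned on; theta is a collider and theta is conditioned on, which opens it; beta is a fork and beta is not conditioned on — no node blocks this path, so it is active.
Since the path lam ← beta → eta is active, lam and eta are not d-separated given {theta, zeta}.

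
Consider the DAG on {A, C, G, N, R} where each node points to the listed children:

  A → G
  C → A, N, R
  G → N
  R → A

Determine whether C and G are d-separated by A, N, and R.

No

There are 3 undirected paths between C and G; checking each against the conditioning set {A, N, R}:
Path 1: C → A → G
  A is a chain here and A is conditioned on, so the path is blocked at A.
Path 2: C → R → A → G
  R is a chain here and R is conditioned on, so the path is blocked at R.
Path 3: C → N ← G
  N is a collider and N is conditioned on, which opens it — no node blocks this path, so it is active.
Since the path C → N ← G is active, C and G are not d-separated given {A, N, R}.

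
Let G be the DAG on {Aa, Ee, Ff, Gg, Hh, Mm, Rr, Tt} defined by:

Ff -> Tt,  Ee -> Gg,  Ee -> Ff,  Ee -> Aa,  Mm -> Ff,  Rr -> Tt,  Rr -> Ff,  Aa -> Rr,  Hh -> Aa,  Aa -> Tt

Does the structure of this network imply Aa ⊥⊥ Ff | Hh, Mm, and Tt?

5 paths connect Aa and Ff; each must be blocked for d-separation to hold:
Path 1: Aa → Rr → Tt ← Ff
  Rr is a chain and Rr is not conditioned on; Tt is a collider and Tt is conditioned on, which opens it — no node blocks this path, so it is active.
Path 2: Aa → Rr → Ff
  Rr is a chain and Rr is not conditioned on — no node blocks this path, so it is active.
Path 3: Aa → Tt ← Rr → Ff
  Tt is a collider and Tt is conditioned on, which opens it; Rr is a fork and Rr is not conditioned on — no node blocks this path, so it is active.
Path 4: Aa → Tt ← Ff
  Tt is a collider and Tt is conditioned on, which opens it — no node blocks this path, so it is active.
Path 5: Aa ← Ee → Ff
  Ee is a fork and Ee is not conditioned on — no node blocks this path, so it is active.
Since the path Aa → Rr → Tt ← Ff is active, Aa and Ff are not d-separated given {Hh, Mm, Tt}.

No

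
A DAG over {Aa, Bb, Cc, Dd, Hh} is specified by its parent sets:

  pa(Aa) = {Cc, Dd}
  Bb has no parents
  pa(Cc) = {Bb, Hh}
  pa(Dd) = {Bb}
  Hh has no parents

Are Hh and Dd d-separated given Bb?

We examine all 2 paths between Hh and Dd:
  1. Hh → Cc ← Bb → Dd — Cc:collider[blocks]; Bb:fork[blocks] ⇒ blocked
  2. Hh → Cc → Aa ← Dd — Cc:chain[open]; Aa:collider[blocks] ⇒ blocked
Every path is blocked, so Hh and Dd are d-separated given {Bb}.

Yes — Hh and Dd are d-separated given {Bb}.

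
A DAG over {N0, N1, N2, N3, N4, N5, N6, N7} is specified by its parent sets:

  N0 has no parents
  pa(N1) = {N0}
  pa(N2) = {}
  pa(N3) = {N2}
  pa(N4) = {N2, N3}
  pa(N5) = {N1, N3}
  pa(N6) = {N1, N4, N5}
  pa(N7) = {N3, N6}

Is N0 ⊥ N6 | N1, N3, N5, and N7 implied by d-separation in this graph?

Yes

Enumerating the 5 paths from N0 to N6 and testing each for blocking by {N1, N3, N5, N7}:
Path 1: N0 → N1 → N5 ← N3 → N7 ← N6
  N1 is a chain here and N1 is conditioned on, so the path is blocked at N1.
Path 2: N0 → N1 → N5 ← N3 ← N2 → N4 → N6
  N1 is a chain here and N1 is conditioned on, so the path is blocked at N1.
Path 3: N0 → N1 → N5 ← N3 → N4 → N6
  N1 is a chain here and N1 is conditioned on, so the path is blocked at N1.
Path 4: N0 → N1 → N5 → N6
  N1 is a chain here and N1 is conditioned on, so the path is blocked at N1.
Path 5: N0 → N1 → N6
  N1 is a chain here and N1 is conditioned on, so the path is blocked at N1.
All paths are blocked; N0 ⊥ N6 | {N1, N3, N5, N7} holds.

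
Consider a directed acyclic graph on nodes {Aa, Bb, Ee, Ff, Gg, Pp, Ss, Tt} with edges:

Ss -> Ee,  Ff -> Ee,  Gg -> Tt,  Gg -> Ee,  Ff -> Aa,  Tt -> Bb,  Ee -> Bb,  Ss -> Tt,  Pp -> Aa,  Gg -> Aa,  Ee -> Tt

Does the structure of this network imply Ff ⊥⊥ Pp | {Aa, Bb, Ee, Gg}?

Enumerating the 5 paths from Ff to Pp and testing each for blocking by {Aa, Bb, Ee, Gg}:
Path 1: Ff → Aa ← Pp
  Aa is a collider and Aa is conditioned on, which opens it — no node blocks this path, so it is active.
Path 2: Ff → Ee → Bb ← Tt ← Gg → Aa ← Pp
  Ee is a chain here and Ee is conditioned on, so the path is blocked at Ee.
Path 3: Ff → Ee ← Gg → Aa ← Pp
  Gg is a fork here and Gg is conditioned on, so the path is blocked at Gg.
Path 4: Ff → Ee ← Ss → Tt ← Gg → Aa ← Pp
  Gg is a fork here and Gg is conditioned on, so the path is blocked at Gg.
Path 5: Ff → Ee → Tt ← Gg → Aa ← Pp
  Ee is a chain here and Ee is conditioned on, so the path is blocked at Ee.
Since the path Ff → Aa ← Pp is active, Ff and Pp are not d-separated given {Aa, Bb, Ee, Gg}.

No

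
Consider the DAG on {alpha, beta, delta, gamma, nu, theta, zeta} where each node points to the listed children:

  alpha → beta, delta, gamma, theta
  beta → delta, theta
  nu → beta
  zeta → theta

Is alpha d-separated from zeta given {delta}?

Yes

There are 3 undirected paths between alpha and zeta; checking each against the conditioning set {delta}:
Path 1: alpha → beta → theta ← zeta
  theta is a collider here and neither theta nor any of its descendants is conditioned on, so the collider stays closed — the path is blocked at theta.
Path 2: alpha → theta ← zeta
  theta is a collider here and neither theta nor any of its descendants is conditioned on, so the collider stays closed — the path is blocked at theta.
Path 3: alpha → delta ← beta → theta ← zeta
  theta is a collider here and neither theta nor any of its descendants is conditioned on, so the collider stays closed — the path is blocked at theta.
All paths are blocked; alpha ⊥ zeta | {delta} holds.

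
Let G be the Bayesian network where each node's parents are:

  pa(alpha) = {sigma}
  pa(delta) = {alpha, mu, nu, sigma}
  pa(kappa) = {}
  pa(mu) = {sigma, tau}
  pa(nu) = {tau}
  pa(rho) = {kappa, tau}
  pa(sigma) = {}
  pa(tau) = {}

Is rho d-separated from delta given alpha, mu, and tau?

Yes — rho and delta are d-separated given {alpha, mu, tau}.

4 paths connect rho and delta; each must be blocked for d-separation to hold:
  1. rho ← tau → mu → delta — tau:fork[blocks]; mu:chain[blocks] ⇒ blocked
  2. rho ← tau → mu ← sigma → delta — tau:fork[blocks]; mu:collider[open]; sigma:fork[open] ⇒ blocked
  3. rho ← tau → mu ← sigma → alpha → delta — tau:fork[blocks]; mu:collider[open]; sigma:fork[open]; alpha:chain[blocks] ⇒ blocked
  4. rho ← tau → nu → delta — tau:fork[blocks]; nu:chain[open] ⇒ blocked
All paths are blocked; rho ⊥ delta | {alpha, mu, tau} holds.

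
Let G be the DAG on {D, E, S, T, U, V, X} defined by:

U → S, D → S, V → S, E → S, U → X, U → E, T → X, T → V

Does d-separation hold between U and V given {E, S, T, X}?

No

We examine all 3 paths between U and V:
  1. U → E → S ← V — E:chain[blocks]; S:collider[open] ⇒ blocked
  2. U → S ← V — S:collider[open] ⇒ active
  3. U → X ← T → V — X:collider[open]; T:fork[blocks] ⇒ blocked
Because an active path exists, U and V are not d-separated.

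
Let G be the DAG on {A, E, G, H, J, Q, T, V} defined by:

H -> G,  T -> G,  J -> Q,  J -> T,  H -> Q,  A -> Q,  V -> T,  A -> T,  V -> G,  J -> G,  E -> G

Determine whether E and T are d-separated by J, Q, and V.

Yes — E and T are d-separated given {J, Q, V}.

Enumerating the 6 paths from E to T and testing each for blocking by {J, Q, V}:
Path 1: E → G ← H → Q ← J → T
  G is a collider here and neither G nor any of its descendants is conditioned on, so the collider stays closed — the path is blocked at G.
Path 2: E → G ← H → Q ← A → T
  G is a collider here and neither G nor any of its descendants is conditioned on, so the collider stays closed — the path is blocked at G.
Path 3: E → G ← T
  G is a collider here and neither G nor any of its descendants is conditioned on, so the collider stays closed — the path is blocked at G.
Path 4: E → G ← J → T
  G is a collider here and neither G nor any of its descendants is conditioned on, so the collider stays closed — the path is blocked at G.
Path 5: E → G ← J → Q ← A → T
  G is a collider here and neither G nor any of its descendants is conditioned on, so the collider stays closed — the path is blocked at G.
Path 6: E → G ← V → T
  G is a collider here and neither G nor any of its descendants is conditioned on, so the collider stays closed — the path is blocked at G.
Since every path is blocked, d-separation holds.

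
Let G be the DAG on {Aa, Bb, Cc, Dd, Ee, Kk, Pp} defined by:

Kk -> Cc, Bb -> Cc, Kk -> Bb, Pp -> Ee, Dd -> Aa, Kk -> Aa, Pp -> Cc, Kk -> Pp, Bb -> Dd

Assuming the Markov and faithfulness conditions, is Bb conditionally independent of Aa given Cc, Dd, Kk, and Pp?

Enumerating the 4 paths from Bb to Aa and testing each for blocking by {Cc, Dd, Kk, Pp}:
Path 1: Bb ← Kk → Aa
  Kk is a fork here and Kk is conditioned on, so the path is blocked at Kk.
Path 2: Bb → Cc ← Pp ← Kk → Aa
  Pp is a chain here and Pp is conditioned on, so the path is blocked at Pp.
Path 3: Bb → Cc ← Kk → Aa
  Kk is a fork here and Kk is conditioned on, so the path is blocked at Kk.
Path 4: Bb → Dd → Aa
  Dd is a chain here and Dd is conditioned on, so the path is blocked at Dd.
Every path is blocked, so Bb and Aa are d-separated given {Cc, Dd, Kk, Pp}.

Yes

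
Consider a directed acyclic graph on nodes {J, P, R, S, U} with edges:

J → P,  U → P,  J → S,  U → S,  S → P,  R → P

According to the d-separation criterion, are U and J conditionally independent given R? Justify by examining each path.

There are 4 undirected paths between U and J; checking each against the conditioning set {R}:
  1. U → P ← S ← J — P:collider[blocks]; S:chain[open] ⇒ blocked
  2. U → P ← J — P:collider[blocks] ⇒ blocked
  3. U → S → P ← J — S:chain[open]; P:collider[blocks] ⇒ blocked
  4. U → S ← J — S:collider[blocks] ⇒ blocked
All paths are blocked; U ⊥ J | {R} holds.

Yes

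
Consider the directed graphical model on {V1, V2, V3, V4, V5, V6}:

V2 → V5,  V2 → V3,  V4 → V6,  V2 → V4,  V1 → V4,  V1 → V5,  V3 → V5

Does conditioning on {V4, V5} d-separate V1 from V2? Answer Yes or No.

No

Enumerating the 3 paths from V1 to V2 and testing each for blocking by {V4, V5}:
  1. V1 → V4 ← V2 — V4:collider[open] ⇒ active
  2. V1 → V5 ← V2 — V5:collider[open] ⇒ active
  3. V1 → V5 ← V3 ← V2 — V5:collider[open]; V3:chain[open] ⇒ active
Because an active path exists, V1 and V2 are not d-separated.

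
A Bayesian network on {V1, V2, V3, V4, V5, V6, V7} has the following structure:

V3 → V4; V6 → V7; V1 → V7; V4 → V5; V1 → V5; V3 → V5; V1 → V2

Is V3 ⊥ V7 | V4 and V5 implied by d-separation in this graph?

We examine all 2 paths between V3 and V7:
  1. V3 → V4 → V5 ← V1 → V7 — V4:chain[blocks]; V5:collider[open]; V1:fork[open] ⇒ blocked
  2. V3 → V5 ← V1 → V7 — V5:collider[open]; V1:fork[open] ⇒ active
Since the path V3 → V5 ← V1 → V7 is active, V3 and V7 are not d-separated given {V4, V5}.

No — V3 and V7 are not d-separated given {V4, V5}.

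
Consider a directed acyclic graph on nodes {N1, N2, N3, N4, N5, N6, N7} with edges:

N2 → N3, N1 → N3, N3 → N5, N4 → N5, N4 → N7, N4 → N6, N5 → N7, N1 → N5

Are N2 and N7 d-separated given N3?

No

4 paths connect N2 and N7; each must be blocked for d-separation to hold:
Path 1: N2 → N3 → N5 → N7
  N3 is a chain here and N3 is conditioned on, so the path is blocked at N3.
Path 2: N2 → N3 → N5 ← N4 → N7
  N3 is a chain here and N3 is conditioned on, so the path is blocked at N3.
Path 3: N2 → N3 ← N1 → N5 → N7
  N3 is a collider and N3 is conditioned on, which opens it; N1 is a fork and N1 is not conditioned on; N5 is a chain and N5 is not conditioned on — no node blocks this path, so it is active.
Path 4: N2 → N3 ← N1 → N5 ← N4 → N7
  N5 is a collider here and neither N5 nor any of its descendants is conditioned on, so the collider stays closed — the path is blocked at N5.
Since the path N2 → N3 ← N1 → N5 → N7 is active, N2 and N7 are not d-separated given {N3}.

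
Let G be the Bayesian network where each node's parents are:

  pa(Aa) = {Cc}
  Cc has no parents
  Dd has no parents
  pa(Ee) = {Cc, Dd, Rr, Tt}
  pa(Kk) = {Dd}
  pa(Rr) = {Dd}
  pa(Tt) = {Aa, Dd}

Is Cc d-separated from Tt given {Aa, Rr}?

We examine all 4 paths between Cc and Tt:
Path 1: Cc → Aa → Tt
  Aa is a chain here and Aa is conditioned on, so the path is blocked at Aa.
Path 2: Cc → Ee ← Tt
  Ee is a collider here and neither Ee nor any of its descendants is conditioned on, so the collider stays closed — the path is blocked at Ee.
Path 3: Cc → Ee ← Dd → Tt
  Ee is a collider here and neither Ee nor any of its descendants is conditioned on, so the collider stays closed — the path is blocked at Ee.
Path 4: Cc → Ee ← Rr ← Dd → Tt
  Ee is a collider here and neither Ee nor any of its descendants is conditioned on, so the collider stays closed — the path is blocked at Ee.
All paths are blocked; Cc ⊥ Tt | {Aa, Rr} holds.

Yes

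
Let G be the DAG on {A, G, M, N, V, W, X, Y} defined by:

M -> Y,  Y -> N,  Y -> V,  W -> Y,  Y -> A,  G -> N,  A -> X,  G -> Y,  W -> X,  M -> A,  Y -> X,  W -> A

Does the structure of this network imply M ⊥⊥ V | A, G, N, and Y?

Enumerating the 6 paths from M to V and testing each for blocking by {A, G, N, Y}:
Path 1: M → Y → V
  Y is a chain here and Y is conditioned on, so the path is blocked at Y.
Path 2: M → A → X ← Y → V
  A is a chain here and A is conditioned on, so the path is blocked at A.
Path 3: M → A → X ← W → Y → V
  A is a chain here and A is conditioned on, so the path is blocked at A.
Path 4: M → A ← Y → V
  Y is a fork here and Y is conditioned on, so the path is blocked at Y.
Path 5: M → A ← W → X ← Y → V
  X is a collider here and neither X nor any of its descendants is conditioned on, so the collider stays closed — the path is blocked at X.
Path 6: M → A ← W → Y → V
  Y is a chain here and Y is conditioned on, so the path is blocked at Y.
Every path is blocked, so M and V are d-separated given {A, G, N, Y}.

Yes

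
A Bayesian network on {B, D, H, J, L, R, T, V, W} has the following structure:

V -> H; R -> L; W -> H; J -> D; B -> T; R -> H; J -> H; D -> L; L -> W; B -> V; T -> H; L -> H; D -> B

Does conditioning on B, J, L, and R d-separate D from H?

We examine all 6 paths between D and H:
Path 1: D ← J → H
  J is a fork here and J is conditioned on, so the path is blocked at J.
Path 2: D → B → V → H
  B is a chain here and B is conditioned on, so the path is blocked at B.
Path 3: D → B → T → H
  B is a chain here and B is conditioned on, so the path is blocked at B.
Path 4: D → L ← R → H
  R is a fork here and R is conditioned on, so the path is blocked at R.
Path 5: D → L → H
  L is a chain here and L is conditioned on, so the path is blocked at L.
Path 6: D → L → W → H
  L is a chain here and L is conditioned on, so the path is blocked at L.
Since every path is blocked, d-separation holds.

Yes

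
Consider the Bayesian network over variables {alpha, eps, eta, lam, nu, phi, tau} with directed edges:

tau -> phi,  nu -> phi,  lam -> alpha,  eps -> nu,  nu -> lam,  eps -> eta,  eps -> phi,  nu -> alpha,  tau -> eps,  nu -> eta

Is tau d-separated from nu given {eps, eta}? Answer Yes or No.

6 paths connect tau and nu; each must be blocked for d-separation to hold:
Path 1: tau → eps → nu
  eps is a chain here and eps is conditioned on, so the path is blocked at eps.
Path 2: tau → eps → eta ← nu
  eps is a chain here and eps is conditioned on, so the path is blocked at eps.
Path 3: tau → eps → phi ← nu
  eps is a chain here and eps is conditioned on, so the path is blocked at eps.
Path 4: tau → phi ← nu
  phi is a collider here and neither phi nor any of its descendants is conditioned on, so the collider stays closed — the path is blocked at phi.
Path 5: tau → phi ← eps → nu
  phi is a collider here and neither phi nor any of its descendants is conditioned on, so the collider stays closed — the path is blocked at phi.
Path 6: tau → phi ← eps → eta ← nu
  phi is a collider here and neither phi nor any of its descendants is conditioned on, so the collider stays closed — the path is blocked at phi.
All paths are blocked; tau ⊥ nu | {eps, eta} holds.

Yes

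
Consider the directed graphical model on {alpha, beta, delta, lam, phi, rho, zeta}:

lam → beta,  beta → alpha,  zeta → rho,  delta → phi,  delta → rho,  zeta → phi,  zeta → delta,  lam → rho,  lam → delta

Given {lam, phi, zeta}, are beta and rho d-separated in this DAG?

Yes

There are 4 undirected paths between beta and rho; checking each against the conditioning set {lam, phi, zeta}:
Path 1: beta ← lam → rho
  lam is a fork here and lam is conditioned on, so the path is blocked at lam.
Path 2: beta ← lam → delta → rho
  lam is a fork here and lam is conditioned on, so the path is blocked at lam.
Path 3: beta ← lam → delta → phi ← zeta → rho
  lam is a fork here and lam is conditioned on, so the path is blocked at lam.
Path 4: beta ← lam → delta ← zeta → rho
  lam is a fork here and lam is conditioned on, so the path is blocked at lam.
Since every path is blocked, d-separation holds.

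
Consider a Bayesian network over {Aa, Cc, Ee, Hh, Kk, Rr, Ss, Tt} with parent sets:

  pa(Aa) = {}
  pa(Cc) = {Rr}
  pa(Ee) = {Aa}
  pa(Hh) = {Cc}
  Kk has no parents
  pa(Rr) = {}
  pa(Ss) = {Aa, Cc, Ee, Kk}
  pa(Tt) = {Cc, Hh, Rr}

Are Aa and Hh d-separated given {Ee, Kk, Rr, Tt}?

We examine all 6 paths between Aa and Hh:
  1. Aa → Ss ← Cc → Tt ← Hh — Ss:collider[blocks]; Cc:fork[open]; Tt:collider[open] ⇒ blocked
  2. Aa → Ss ← Cc → Hh — Ss:collider[blocks]; Cc:fork[open] ⇒ blocked
  3. Aa → Ss ← Cc ← Rr → Tt ← Hh — Ss:collider[blocks]; Cc:chain[open]; Rr:fork[blocks]; Tt:collider[open] ⇒ blocked
  4. Aa → Ee → Ss ← Cc → Tt ← Hh — Ee:chain[blocks]; Ss:collider[blocks]; Cc:fork[open]; Tt:collider[open] ⇒ blocked
  5. Aa → Ee → Ss ← Cc → Hh — Ee:chain[blocks]; Ss:collider[blocks]; Cc:fork[open] ⇒ blocked
  6. Aa → Ee → Ss ← Cc ← Rr → Tt ← Hh — Ee:chain[blocks]; Ss:collider[blocks]; Cc:chain[open]; Rr:fork[blocks]; Tt:collider[open] ⇒ blocked
Since every path is blocked, d-separation holds.

Yes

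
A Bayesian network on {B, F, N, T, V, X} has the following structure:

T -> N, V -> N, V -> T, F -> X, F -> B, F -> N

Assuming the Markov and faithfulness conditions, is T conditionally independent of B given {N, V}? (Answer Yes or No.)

No

There are 2 undirected paths between T and B; checking each against the conditioning set {N, V}:
Path 1: T ← V → N ← F → B
  V is a fork here and V is conditioned on, so the path is blocked at V.
Path 2: T → N ← F → B
  N is a collider and N is conditioned on, which opens it; F is a fork and F is not conditioned on — no node blocks this path, so it is active.
At least one path is unblocked, so d-separation fails.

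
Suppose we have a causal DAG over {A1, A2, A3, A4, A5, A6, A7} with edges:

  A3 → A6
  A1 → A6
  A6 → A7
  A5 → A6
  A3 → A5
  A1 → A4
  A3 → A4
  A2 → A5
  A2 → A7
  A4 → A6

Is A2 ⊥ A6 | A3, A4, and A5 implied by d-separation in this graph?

Yes

Enumerating the 5 paths from A2 to A6 and testing each for blocking by {A3, A4, A5}:
Path 1: A2 → A5 ← A3 → A6
  A3 is a fork here and A3 is conditioned on, so the path is blocked at A3.
Path 2: A2 → A5 ← A3 → A4 ← A1 → A6
  A3 is a fork here and A3 is conditioned on, so the path is blocked at A3.
Path 3: A2 → A5 ← A3 → A4 → A6
  A3 is a fork here and A3 is conditioned on, so the path is blocked at A3.
Path 4: A2 → A5 → A6
  A5 is a chain here and A5 is conditioned on, so the path is blocked at A5.
Path 5: A2 → A7 ← A6
  A7 is a collider here and neither A7 nor any of its descendants is conditioned on, so the collider stays closed — the path is blocked at A7.
Every path is blocked, so A2 and A6 are d-separated given {A3, A4, A5}.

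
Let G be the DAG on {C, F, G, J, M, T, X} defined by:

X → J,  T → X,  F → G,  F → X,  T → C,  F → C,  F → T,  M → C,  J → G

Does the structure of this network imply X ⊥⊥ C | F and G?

No

6 paths connect X and C; each must be blocked for d-separation to hold:
Path 1: X ← T → C
  T is a fork and T is not conditioned on — no node blocks this path, so it is active.
Path 2: X ← T ← F → C
  F is a fork here and F is conditioned on, so the path is blocked at F.
Path 3: X → J → G ← F → C
  F is a fork here and F is conditioned on, so the path is blocked at F.
Path 4: X → J → G ← F → T → C
  F is a fork here and F is conditioned on, so the path is blocked at F.
Path 5: X ← F → C
  F is a fork here and F is conditioned on, so the path is blocked at F.
Path 6: X ← F → T → C
  F is a fork here and F is conditioned on, so the path is blocked at F.
Because an active path exists, X and C are not d-separated.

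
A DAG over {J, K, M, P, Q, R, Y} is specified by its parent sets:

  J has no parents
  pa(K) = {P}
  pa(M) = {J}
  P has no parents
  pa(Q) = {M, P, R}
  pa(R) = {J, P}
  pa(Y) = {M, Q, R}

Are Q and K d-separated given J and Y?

We examine all 6 paths between Q and K:
Path 1: Q ← R ← P → K
  R is a chain and R is not conditioned on; P is a fork and P is not conditioned on — no node blocks this path, so it is active.
Path 2: Q → Y ← R ← P → K
  Y is a collider and Y is conditioned on, which opens it; R is a chain and R is not conditioned on; P is a fork and P is not conditioned on — no node blocks this path, so it is active.
Path 3: Q → Y ← M ← J → R ← P → K
  J is a fork here and J is conditioned on, so the path is blocked at J.
Path 4: Q ← P → K
  P is a fork and P is not conditioned on — no node blocks this path, so it is active.
Path 5: Q ← M → Y ← R ← P → K
  M is a fork and M is not conditioned on; Y is a collider and Y is conditioned on, which opens it; R is a chain and R is not conditioned on; P is a fork and P is not conditioned on — no node blocks this path, so it is active.
Path 6: Q ← M ← J → R ← P → K
  J is a fork here and J is conditioned on, so the path is blocked at J.
At least one path is unblocked, so d-separation fails.

No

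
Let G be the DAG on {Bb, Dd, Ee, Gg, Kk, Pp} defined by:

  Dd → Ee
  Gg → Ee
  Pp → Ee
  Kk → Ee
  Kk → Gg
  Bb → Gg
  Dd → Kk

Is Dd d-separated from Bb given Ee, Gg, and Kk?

4 paths connect Dd and Bb; each must be blocked for d-separation to hold:
Path 1: Dd → Kk → Gg ← Bb
  Kk is a chain here and Kk is conditioned on, so the path is blocked at Kk.
Path 2: Dd → Kk → Ee ← Gg ← Bb
  Kk is a chain here and Kk is conditioned on, so the path is blocked at Kk.
Path 3: Dd → Ee ← Gg ← Bb
  Gg is a chain here and Gg is conditioned on, so the path is blocked at Gg.
Path 4: Dd → Ee ← Kk → Gg ← Bb
  Kk is a fork here and Kk is conditioned on, so the path is blocked at Kk.
Since every path is blocked, d-separation holds.

Yes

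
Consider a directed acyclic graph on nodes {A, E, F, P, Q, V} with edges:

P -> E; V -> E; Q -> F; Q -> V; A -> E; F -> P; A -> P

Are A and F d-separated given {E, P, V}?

No

We examine all 4 paths between A and F:
Path 1: A → E ← V ← Q → F
  V is a chain here and V is conditioned on, so the path is blocked at V.
Path 2: A → E ← P ← F
  P is a chain here and P is conditioned on, so the path is blocked at P.
Path 3: A → P → E ← V ← Q → F
  P is a chain here and P is conditioned on, so the path is blocked at P.
Path 4: A → P ← F
  P is a collider and P is conditioned on, which opens it — no node blocks this path, so it is active.
At least one path is unblocked, so d-separation fails.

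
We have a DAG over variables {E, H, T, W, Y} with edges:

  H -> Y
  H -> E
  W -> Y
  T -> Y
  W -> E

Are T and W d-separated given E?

Yes

There are 2 undirected paths between T and W; checking each against the conditioning set {E}:
  1. T → Y ← H → E ← W — Y:collider[blocks]; H:fork[open]; E:collider[open] ⇒ blocked
  2. T → Y ← W — Y:collider[blocks] ⇒ blocked
Every path is blocked, so T and W are d-separated given {E}.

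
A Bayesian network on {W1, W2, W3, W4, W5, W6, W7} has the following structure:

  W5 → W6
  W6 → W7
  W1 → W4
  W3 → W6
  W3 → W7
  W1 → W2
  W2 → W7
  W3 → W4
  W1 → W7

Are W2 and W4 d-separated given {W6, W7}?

No

Enumerating the 6 paths from W2 to W4 and testing each for blocking by {W6, W7}:
Path 1: W2 ← W1 → W4
  W1 is a fork and W1 is not conditioned on — no node blocks this path, so it is active.
Path 2: W2 ← W1 → W7 ← W6 ← W3 → W4
  W6 is a chain here and W6 is conditioned on, so the path is blocked at W6.
Path 3: W2 ← W1 → W7 ← W3 → W4
  W1 is a fork and W1 is not conditioned on; W7 is a collider and W7 is conditioned on, which opens it; W3 is a fork and W3 is not conditioned on — no node blocks this path, so it is active.
Path 4: W2 → W7 ← W6 ← W3 → W4
  W6 is a chain here and W6 is conditioned on, so the path is blocked at W6.
Path 5: W2 → W7 ← W1 → W4
  W7 is a collider and W7 is conditioned on, which opens it; W1 is a fork and W1 is not conditioned on — no node blocks this path, so it is active.
Path 6: W2 → W7 ← W3 → W4
  W7 is a collider and W7 is conditioned on, which opens it; W3 is a fork and W3 is not conditioned on — no node blocks this path, so it is active.
Since the path W2 ← W1 → W4 is active, W2 and W4 are not d-separated given {W6, W7}.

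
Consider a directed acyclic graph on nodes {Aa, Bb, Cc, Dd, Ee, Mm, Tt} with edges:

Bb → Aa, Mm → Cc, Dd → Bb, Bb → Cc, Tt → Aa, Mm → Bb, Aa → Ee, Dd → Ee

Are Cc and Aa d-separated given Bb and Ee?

No

We examine all 4 paths between Cc and Aa:
  1. Cc ← Bb → Aa — Bb:fork[blocks] ⇒ blocked
  2. Cc ← Bb ← Dd → Ee ← Aa — Bb:chain[blocks]; Dd:fork[open]; Ee:collider[open] ⇒ blocked
  3. Cc ← Mm → Bb → Aa — Mm:fork[open]; Bb:chain[blocks] ⇒ blocked
  4. Cc ← Mm → Bb ← Dd → Ee ← Aa — Mm:fork[open]; Bb:collider[open]; Dd:fork[open]; Ee:collider[open] ⇒ active
Because an active path exists, Cc and Aa are not d-separated.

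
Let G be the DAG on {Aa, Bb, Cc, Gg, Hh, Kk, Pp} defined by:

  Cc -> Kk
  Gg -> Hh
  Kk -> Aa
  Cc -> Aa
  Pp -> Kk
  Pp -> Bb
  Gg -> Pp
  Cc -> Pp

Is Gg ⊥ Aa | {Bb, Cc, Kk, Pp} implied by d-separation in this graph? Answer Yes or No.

Yes

Enumerating the 4 paths from Gg to Aa and testing each for blocking by {Bb, Cc, Kk, Pp}:
Path 1: Gg → Pp ← Cc → Kk → Aa
  Cc is a fork here and Cc is conditioned on, so the path is blocked at Cc.
Path 2: Gg → Pp ← Cc → Aa
  Cc is a fork here and Cc is conditioned on, so the path is blocked at Cc.
Path 3: Gg → Pp → Kk ← Cc → Aa
  Pp is a chain here and Pp is conditioned on, so the path is blocked at Pp.
Path 4: Gg → Pp → Kk → Aa
  Pp is a chain here and Pp is conditioned on, so the path is blocked at Pp.
Every path is blocked, so Gg and Aa are d-separated given {Bb, Cc, Kk, Pp}.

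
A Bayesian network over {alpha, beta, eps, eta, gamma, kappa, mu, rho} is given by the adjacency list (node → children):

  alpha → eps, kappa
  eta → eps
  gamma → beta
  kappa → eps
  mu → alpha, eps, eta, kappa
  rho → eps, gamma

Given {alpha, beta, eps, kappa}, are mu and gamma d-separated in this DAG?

No

We examine all 6 paths between mu and gamma:
  1. mu → eta → eps ← rho → gamma — eta:chain[open]; eps:collider[open]; rho:fork[open] ⇒ active
  2. mu → kappa ← alpha → eps ← rho → gamma — kappa:collider[open]; alpha:fork[blocks]; eps:collider[open]; rho:fork[open] ⇒ blocked
  3. mu → kappa → eps ← rho → gamma — kappa:chain[blocks]; eps:collider[open]; rho:fork[open] ⇒ blocked
  4. mu → alpha → kappa → eps ← rho → gamma — alpha:chain[blocks]; kappa:chain[blocks]; eps:collider[open]; rho:fork[open] ⇒ blocked
  5. mu → alpha → eps ← rho → gamma — alpha:chain[blocks]; eps:collider[open]; rho:fork[open] ⇒ blocked
  6. mu → eps ← rho → gamma — eps:collider[open]; rho:fork[open] ⇒ active
Because an active path exists, mu and gamma are not d-separated.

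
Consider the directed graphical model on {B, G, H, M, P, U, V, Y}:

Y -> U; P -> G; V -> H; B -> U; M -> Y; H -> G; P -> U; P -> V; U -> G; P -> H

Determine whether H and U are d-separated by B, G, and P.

No

6 paths connect H and U; each must be blocked for d-separation to hold:
Path 1: H ← P → U
  P is a fork here and P is conditioned on, so the path is blocked at P.
Path 2: H ← P → G ← U
  P is a fork here and P is conditioned on, so the path is blocked at P.
Path 3: H ← V ← P → U
  P is a fork here and P is conditioned on, so the path is blocked at P.
Path 4: H ← V ← P → G ← U
  P is a fork here and P is conditioned on, so the path is blocked at P.
Path 5: H → G ← P → U
  P is a fork here and P is conditioned on, so the path is blocked at P.
Path 6: H → G ← U
  G is a collider and G is conditioned on, which opens it — no node blocks this path, so it is active.
Since the path H → G ← U is active, H and U are not d-separated given {B, G, P}.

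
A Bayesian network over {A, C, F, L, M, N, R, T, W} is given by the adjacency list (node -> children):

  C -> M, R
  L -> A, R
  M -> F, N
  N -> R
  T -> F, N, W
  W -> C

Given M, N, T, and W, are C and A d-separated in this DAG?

We examine all 5 paths between C and A:
Path 1: C ← W ← T → F ← M → N → R ← L → A
  W is a chain here and W is conditioned on, so the path is blocked at W.
Path 2: C ← W ← T → N → R ← L → A
  W is a chain here and W is conditioned on, so the path is blocked at W.
Path 3: C → R ← L → A
  R is a collider here and neither R nor any of its descendants is conditioned on, so the collider stays closed — the path is blocked at R.
Path 4: C → M → F ← T → N → R ← L → A
  M is a chain here and M is conditioned on, so the path is blocked at M.
Path 5: C → M → N → R ← L → A
  M is a chain here and M is conditioned on, so the path is blocked at M.
Since every path is blocked, d-separation holds.

Yes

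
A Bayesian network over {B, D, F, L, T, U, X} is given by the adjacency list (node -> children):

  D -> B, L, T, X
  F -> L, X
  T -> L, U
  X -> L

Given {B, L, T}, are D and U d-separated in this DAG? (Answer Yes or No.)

Yes — D and U are d-separated given {B, L, T}.

We examine all 4 paths between D and U:
Path 1: D → X → L ← T → U
  T is a fork here and T is conditioned on, so the path is blocked at T.
Path 2: D → X ← F → L ← T → U
  T is a fork here and T is conditioned on, so the path is blocked at T.
Path 3: D → L ← T → U
  T is a fork here and T is conditioned on, so the path is blocked at T.
Path 4: D → T → U
  T is a chain here and T is conditioned on, so the path is blocked at T.
Every path is blocked, so D and U are d-separated given {B, L, T}.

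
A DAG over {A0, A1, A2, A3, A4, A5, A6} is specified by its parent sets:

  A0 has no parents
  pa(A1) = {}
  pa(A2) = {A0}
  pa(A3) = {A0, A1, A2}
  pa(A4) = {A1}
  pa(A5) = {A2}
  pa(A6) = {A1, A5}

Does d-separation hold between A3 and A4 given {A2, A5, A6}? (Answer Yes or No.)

No

Enumerating the 3 paths from A3 to A4 and testing each for blocking by {A2, A5, A6}:
Path 1: A3 ← A0 → A2 → A5 → A6 ← A1 → A4
  A2 is a chain here and A2 is conditioned on, so the path is blocked at A2.
Path 2: A3 ← A2 → A5 → A6 ← A1 → A4
  A2 is a fork here and A2 is conditioned on, so the path is blocked at A2.
Path 3: A3 ← A1 → A4
  A1 is a fork and A1 is not conditioned on — no node blocks this path, so it is active.
At least one path is unblocked, so d-separation fails.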